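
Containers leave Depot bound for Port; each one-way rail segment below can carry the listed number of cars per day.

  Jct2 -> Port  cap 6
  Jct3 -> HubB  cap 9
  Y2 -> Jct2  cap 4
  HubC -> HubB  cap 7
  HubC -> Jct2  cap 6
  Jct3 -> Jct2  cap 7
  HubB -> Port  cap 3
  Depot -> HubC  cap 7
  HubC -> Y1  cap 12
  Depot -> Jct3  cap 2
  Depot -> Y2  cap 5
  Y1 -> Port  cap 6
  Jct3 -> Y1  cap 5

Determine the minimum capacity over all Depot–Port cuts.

13

Augment Depot→Jct3→Y1→Port: bottleneck 2, flow now 2.
Augment Depot→HubC→Y1→Port: bottleneck 4, flow now 6.
Augment Depot→HubC→Jct2→Port: bottleneck 3, flow now 9.
Augment Depot→Y2→Jct2→Port: bottleneck 3, flow now 12.
Augment Depot→Y2→Jct2→HubC→HubB→Port: bottleneck 1, flow now 13. (uses reverse residual edge)
No augmenting path remains; maximum flow = 13.
By max-flow min-cut, the minimum cut capacity equals the max flow.
In the residual graph, reachable from Depot: {Depot, Y2}.
Min-cut edges: Depot→Jct3 (2), Depot→HubC (7), Y2→Jct2 (4); capacity 2 + 7 + 4 = 13.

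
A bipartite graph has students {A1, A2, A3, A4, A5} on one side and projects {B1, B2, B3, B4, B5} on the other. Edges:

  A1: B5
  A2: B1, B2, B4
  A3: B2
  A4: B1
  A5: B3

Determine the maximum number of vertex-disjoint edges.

Unit-capacity flow: source→left, listed edges, right→sink; max matching = max flow.
Augmenting path A1→B5 (+1); matched 1.
Augmenting path A2→B1 (+1); matched 2.
Augmenting path A3→B2 (+1); matched 3.
Augmenting path A5→B3 (+1); matched 4.
Augmenting path A4→B1→A2→B4 (+1); matched 5.
No augmenting path remains; maximum matching = 5.
König certificate: {A1, A2, A3, A4, A5} is a vertex cover of size 5 (every listed pair touches it), so no matching can be larger.

5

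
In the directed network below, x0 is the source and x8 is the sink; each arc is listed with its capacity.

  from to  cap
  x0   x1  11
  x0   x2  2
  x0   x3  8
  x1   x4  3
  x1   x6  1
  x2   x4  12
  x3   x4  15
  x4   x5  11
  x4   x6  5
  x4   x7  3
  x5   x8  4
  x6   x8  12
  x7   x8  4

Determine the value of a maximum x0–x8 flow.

13

Augment x0→x1→x6→x8: bottleneck 1, flow now 1.
Augment x0→x1→x4→x5→x8: bottleneck 3, flow now 4.
Augment x0→x2→x4→x5→x8: bottleneck 1, flow now 5.
Augment x0→x2→x4→x6→x8: bottleneck 1, flow now 6.
Augment x0→x3→x4→x6→x8: bottleneck 4, flow now 10.
Augment x0→x3→x4→x7→x8: bottleneck 3, flow now 13.
No augmenting path remains; maximum flow = 13.
In the residual graph, reachable from x0: {x0, x1, x2, x3, x4, x5}.
Min-cut edges: x1→x6 (1), x4→x6 (5), x4→x7 (3), x5→x8 (4); capacity 1 + 5 + 3 + 4 = 13.
This cut is saturated, so no flow can exceed 13.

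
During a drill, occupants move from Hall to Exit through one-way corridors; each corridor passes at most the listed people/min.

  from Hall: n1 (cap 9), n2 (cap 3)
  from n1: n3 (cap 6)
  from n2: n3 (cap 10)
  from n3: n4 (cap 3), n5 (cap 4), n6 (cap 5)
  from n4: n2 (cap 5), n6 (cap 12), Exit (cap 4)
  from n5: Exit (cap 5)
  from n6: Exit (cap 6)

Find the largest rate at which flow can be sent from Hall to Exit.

Augment Hall→n1→n3→n4→Exit: bottleneck 3, flow now 3.
Augment Hall→n1→n3→n5→Exit: bottleneck 3, flow now 6.
Augment Hall→n2→n3→n5→Exit: bottleneck 1, flow now 7.
Augment Hall→n2→n3→n6→Exit: bottleneck 2, flow now 9.
No augmenting path remains; maximum flow = 9.
In the residual graph, reachable from Hall: {Hall, n1}.
Min-cut edges: Hall→n2 (3), n1→n3 (6); capacity 3 + 6 = 9.
This cut is saturated, so no flow can exceed 9.

9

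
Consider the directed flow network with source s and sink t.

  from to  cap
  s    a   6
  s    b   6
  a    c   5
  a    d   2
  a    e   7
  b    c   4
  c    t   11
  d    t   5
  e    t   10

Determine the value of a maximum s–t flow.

10

Augment s→a→c→t: bottleneck 5, flow now 5.
Augment s→a→d→t: bottleneck 1, flow now 6.
Augment s→b→c→t: bottleneck 4, flow now 10.
No augmenting path remains; maximum flow = 10.
In the residual graph, reachable from s: {s, b}.
Min-cut edges: s→a (6), b→c (4); capacity 6 + 4 = 10.
This cut is saturated, so no flow can exceed 10.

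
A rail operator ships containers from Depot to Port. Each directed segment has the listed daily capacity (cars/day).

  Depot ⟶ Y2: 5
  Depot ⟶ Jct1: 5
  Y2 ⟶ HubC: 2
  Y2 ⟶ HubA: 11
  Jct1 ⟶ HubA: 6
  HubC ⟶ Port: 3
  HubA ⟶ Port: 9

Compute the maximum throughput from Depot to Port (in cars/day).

Augment Depot→Y2→HubC→Port: bottleneck 2, flow now 2.
Augment Depot→Y2→HubA→Port: bottleneck 3, flow now 5.
Augment Depot→Jct1→HubA→Port: bottleneck 5, flow now 10.
No augmenting path remains; maximum flow = 10.
In the residual graph, reachable from Depot: {Depot}.
Min-cut edges: Depot→Y2 (5), Depot→Jct1 (5); capacity 5 + 5 = 10.
This cut is saturated, so no flow can exceed 10.

10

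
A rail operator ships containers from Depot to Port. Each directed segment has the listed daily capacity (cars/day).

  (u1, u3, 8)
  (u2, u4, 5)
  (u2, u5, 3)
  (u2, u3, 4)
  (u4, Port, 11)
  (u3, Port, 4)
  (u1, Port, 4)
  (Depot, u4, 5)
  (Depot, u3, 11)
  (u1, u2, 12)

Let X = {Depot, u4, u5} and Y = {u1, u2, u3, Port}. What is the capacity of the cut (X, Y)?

22

Edges leaving {Depot, u4, u5}: Depot→u3 (11), u4→Port (11).
Cut capacity = 11 + 11 = 22.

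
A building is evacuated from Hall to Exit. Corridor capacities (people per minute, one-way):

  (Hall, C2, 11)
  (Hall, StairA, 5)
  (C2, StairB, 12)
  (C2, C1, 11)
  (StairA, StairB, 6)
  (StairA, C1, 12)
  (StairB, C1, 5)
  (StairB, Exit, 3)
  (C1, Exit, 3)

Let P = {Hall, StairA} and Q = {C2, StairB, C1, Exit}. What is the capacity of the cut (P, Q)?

Edges leaving {Hall, StairA}: Hall→C2 (11), StairA→StairB (6), StairA→C1 (12).
Cut capacity = 11 + 6 + 12 = 29.

29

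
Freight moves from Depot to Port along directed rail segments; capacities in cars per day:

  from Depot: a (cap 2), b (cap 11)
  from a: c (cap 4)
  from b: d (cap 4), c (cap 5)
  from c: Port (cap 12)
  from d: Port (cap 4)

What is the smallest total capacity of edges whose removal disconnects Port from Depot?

Augment Depot→a→c→Port: bottleneck 2, flow now 2.
Augment Depot→b→c→Port: bottleneck 5, flow now 7.
Augment Depot→b→d→Port: bottleneck 4, flow now 11.
No augmenting path remains; maximum flow = 11.
By max-flow min-cut, the minimum cut capacity equals the max flow.
In the residual graph, reachable from Depot: {Depot, b}.
Min-cut edges: Depot→a (2), b→c (5), b→d (4); capacity 2 + 5 + 4 = 11.

11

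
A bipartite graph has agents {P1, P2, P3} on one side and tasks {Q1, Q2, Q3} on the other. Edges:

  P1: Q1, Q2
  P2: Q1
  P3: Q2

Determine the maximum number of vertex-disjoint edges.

Unit-capacity flow: source→left, listed edges, right→sink; max matching = max flow.
Augmenting path P1→Q1 (+1); matched 1.
Augmenting path P3→Q2 (+1); matched 2.
No augmenting path remains; maximum matching = 2.
König certificate: {Q1, Q2} is a vertex cover of size 2 (every listed pair touches it), so no matching can be larger.

2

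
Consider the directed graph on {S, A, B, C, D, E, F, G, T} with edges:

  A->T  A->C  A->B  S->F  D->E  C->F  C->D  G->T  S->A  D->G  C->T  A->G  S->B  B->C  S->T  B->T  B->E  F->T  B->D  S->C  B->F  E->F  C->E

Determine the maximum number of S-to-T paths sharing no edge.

Assign every edge capacity 1; by Menger, the answer equals the max flow.
Path S→T (+1); total 1.
Path S→A→T (+1); total 2.
Path S→B→T (+1); total 3.
Path S→C→T (+1); total 4.
Path S→F→T (+1); total 5.
No residual S→T path; max flow = 5.
Certifying cut of size 5: {S→A, S→B, S→C, S→F, S→T}.

5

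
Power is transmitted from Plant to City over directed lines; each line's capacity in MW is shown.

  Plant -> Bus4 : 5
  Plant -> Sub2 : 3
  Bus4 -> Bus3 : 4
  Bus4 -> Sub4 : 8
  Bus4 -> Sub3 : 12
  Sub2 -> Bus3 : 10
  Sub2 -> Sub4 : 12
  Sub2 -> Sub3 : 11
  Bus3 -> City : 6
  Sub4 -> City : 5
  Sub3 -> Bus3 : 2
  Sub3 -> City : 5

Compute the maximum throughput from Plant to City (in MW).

Augment Plant→Bus4→Bus3→City: bottleneck 4, flow now 4.
Augment Plant→Bus4→Sub4→City: bottleneck 1, flow now 5.
Augment Plant→Sub2→Bus3→City: bottleneck 2, flow now 7.
Augment Plant→Sub2→Sub4→City: bottleneck 1, flow now 8.
No augmenting path remains; maximum flow = 8.
In the residual graph, reachable from Plant: {Plant}.
Min-cut edges: Plant→Bus4 (5), Plant→Sub2 (3); capacity 5 + 3 = 8.
This cut is saturated, so no flow can exceed 8.

8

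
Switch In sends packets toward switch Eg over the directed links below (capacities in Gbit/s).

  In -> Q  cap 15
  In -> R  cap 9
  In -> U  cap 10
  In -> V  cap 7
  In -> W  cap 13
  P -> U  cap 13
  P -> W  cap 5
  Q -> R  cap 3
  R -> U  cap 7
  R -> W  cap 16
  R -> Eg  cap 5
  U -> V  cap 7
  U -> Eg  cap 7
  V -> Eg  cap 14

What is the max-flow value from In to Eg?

Augment In→R→Eg: bottleneck 5, flow now 5.
Augment In→U→Eg: bottleneck 7, flow now 12.
Augment In→V→Eg: bottleneck 7, flow now 19.
Augment In→U→V→Eg: bottleneck 3, flow now 22.
Augment In→R→U→V→Eg: bottleneck 4, flow now 26.
No augmenting path remains; maximum flow = 26.
In the residual graph, reachable from In: {In, Q, R, U, W}.
Min-cut edges: In→V (7), R→Eg (5), U→V (7), U→Eg (7); capacity 7 + 5 + 7 + 7 = 26.
This cut is saturated, so no flow can exceed 26.

26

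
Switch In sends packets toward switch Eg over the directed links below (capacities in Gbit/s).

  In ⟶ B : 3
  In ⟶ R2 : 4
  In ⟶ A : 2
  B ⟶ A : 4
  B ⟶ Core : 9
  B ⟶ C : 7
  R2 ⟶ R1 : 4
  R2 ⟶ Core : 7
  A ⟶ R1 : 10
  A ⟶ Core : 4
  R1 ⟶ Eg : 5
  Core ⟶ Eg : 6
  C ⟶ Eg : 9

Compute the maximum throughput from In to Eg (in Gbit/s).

9

Augment In→B→Core→Eg: bottleneck 3, flow now 3.
Augment In→R2→R1→Eg: bottleneck 4, flow now 7.
Augment In→A→R1→Eg: bottleneck 1, flow now 8.
Augment In→A→Core→Eg: bottleneck 1, flow now 9.
No augmenting path remains; maximum flow = 9.
In the residual graph, reachable from In: {In}.
Min-cut edges: In→B (3), In→R2 (4), In→A (2); capacity 3 + 4 + 2 = 9.
This cut is saturated, so no flow can exceed 9.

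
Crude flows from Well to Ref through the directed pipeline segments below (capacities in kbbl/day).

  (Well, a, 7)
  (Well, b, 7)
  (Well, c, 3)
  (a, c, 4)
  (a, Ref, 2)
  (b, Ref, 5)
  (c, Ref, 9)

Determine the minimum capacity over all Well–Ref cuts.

14

Augment Well→a→Ref: bottleneck 2, flow now 2.
Augment Well→b→Ref: bottleneck 5, flow now 7.
Augment Well→c→Ref: bottleneck 3, flow now 10.
Augment Well→a→c→Ref: bottleneck 4, flow now 14.
No augmenting path remains; maximum flow = 14.
By max-flow min-cut, the minimum cut capacity equals the max flow.
In the residual graph, reachable from Well: {Well, a, b}.
Min-cut edges: Well→c (3), a→c (4), a→Ref (2), b→Ref (5); capacity 3 + 4 + 2 + 5 = 14.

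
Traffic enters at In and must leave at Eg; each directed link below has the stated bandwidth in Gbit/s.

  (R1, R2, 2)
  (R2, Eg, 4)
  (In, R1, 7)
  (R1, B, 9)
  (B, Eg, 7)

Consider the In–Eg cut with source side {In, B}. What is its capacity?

14

Edges leaving {In, B}: In→R1 (7), B→Eg (7).
Cut capacity = 7 + 7 = 14.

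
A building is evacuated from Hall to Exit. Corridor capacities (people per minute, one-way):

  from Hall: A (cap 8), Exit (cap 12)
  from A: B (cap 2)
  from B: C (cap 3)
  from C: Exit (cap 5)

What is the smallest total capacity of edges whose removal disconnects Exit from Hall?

Augment Hall→Exit: bottleneck 12, flow now 12.
Augment Hall→A→B→C→Exit: bottleneck 2, flow now 14.
No augmenting path remains; maximum flow = 14.
By max-flow min-cut, the minimum cut capacity equals the max flow.
In the residual graph, reachable from Hall: {Hall, A}.
Min-cut edges: Hall→Exit (12), A→B (2); capacity 12 + 2 = 14.

14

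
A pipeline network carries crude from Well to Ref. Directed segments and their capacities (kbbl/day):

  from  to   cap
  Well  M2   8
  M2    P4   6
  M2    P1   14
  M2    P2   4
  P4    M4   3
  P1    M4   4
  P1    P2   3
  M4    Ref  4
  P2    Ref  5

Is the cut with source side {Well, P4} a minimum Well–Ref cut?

Given cut capacity: 8 + 3 = 11.
Augment Well→M2→P2→Ref: bottleneck 4, flow now 4.
Augment Well→M2→P4→M4→Ref: bottleneck 3, flow now 7.
Augment Well→M2→P1→M4→Ref: bottleneck 1, flow now 8.
No augmenting path remains; maximum flow = 8.
In the residual graph, reachable from Well: {Well}.
Min-cut edges: Well→M2 (8); capacity 8 = 8.
Cut capacity 11 exceeds the max flow 8, so it is not minimum.

No — its capacity is 11, but the minimum cut has capacity 8.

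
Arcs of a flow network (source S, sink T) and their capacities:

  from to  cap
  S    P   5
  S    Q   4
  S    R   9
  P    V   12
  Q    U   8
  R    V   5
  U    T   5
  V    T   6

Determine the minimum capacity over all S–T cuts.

Augment S→P→V→T: bottleneck 5, flow now 5.
Augment S→Q→U→T: bottleneck 4, flow now 9.
Augment S→R→V→T: bottleneck 1, flow now 10.
No augmenting path remains; maximum flow = 10.
By max-flow min-cut, the minimum cut capacity equals the max flow.
In the residual graph, reachable from S: {S, P, R, V}.
Min-cut edges: S→Q (4), V→T (6); capacity 4 + 6 = 10.

10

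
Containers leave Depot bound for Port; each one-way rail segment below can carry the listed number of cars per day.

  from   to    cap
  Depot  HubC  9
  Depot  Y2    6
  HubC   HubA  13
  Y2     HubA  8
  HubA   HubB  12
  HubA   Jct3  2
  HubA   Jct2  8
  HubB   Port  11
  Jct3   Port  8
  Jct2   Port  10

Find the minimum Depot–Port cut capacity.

Augment Depot→HubC→HubA→HubB→Port: bottleneck 9, flow now 9.
Augment Depot→Y2→HubA→HubB→Port: bottleneck 2, flow now 11.
Augment Depot→Y2→HubA→Jct3→Port: bottleneck 2, flow now 13.
Augment Depot→Y2→HubA→Jct2→Port: bottleneck 2, flow now 15.
No augmenting path remains; maximum flow = 15.
By max-flow min-cut, the minimum cut capacity equals the max flow.
In the residual graph, reachable from Depot: {Depot}.
Min-cut edges: Depot→HubC (9), Depot→Y2 (6); capacity 9 + 6 = 15.

15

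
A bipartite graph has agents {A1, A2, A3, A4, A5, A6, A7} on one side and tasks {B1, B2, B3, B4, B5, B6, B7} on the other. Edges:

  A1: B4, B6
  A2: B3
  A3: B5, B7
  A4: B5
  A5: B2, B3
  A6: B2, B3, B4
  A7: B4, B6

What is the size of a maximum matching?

Unit-capacity flow: source→left, listed edges, right→sink; max matching = max flow.
Augmenting path A1→B4 (+1); matched 1.
Augmenting path A2→B3 (+1); matched 2.
Augmenting path A3→B5 (+1); matched 3.
Augmenting path A5→B2 (+1); matched 4.
Augmenting path A7→B6 (+1); matched 5.
Augmenting path A4→B5→A3→B7 (+1); matched 6.
No augmenting path remains; maximum matching = 6.
König certificate: {A3, A4, B2, B3, B4, B6} is a vertex cover of size 6 (every listed pair touches it), so no matching can be larger.

6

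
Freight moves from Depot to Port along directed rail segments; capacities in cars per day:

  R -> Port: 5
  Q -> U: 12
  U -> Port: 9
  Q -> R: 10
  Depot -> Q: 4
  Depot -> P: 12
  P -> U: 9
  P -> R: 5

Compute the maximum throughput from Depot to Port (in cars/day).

14

Augment Depot→P→R→Port: bottleneck 5, flow now 5.
Augment Depot→P→U→Port: bottleneck 7, flow now 12.
Augment Depot→Q→U→Port: bottleneck 2, flow now 14.
No augmenting path remains; maximum flow = 14.
In the residual graph, reachable from Depot: {Depot, P, Q, R, U}.
Min-cut edges: R→Port (5), U→Port (9); capacity 5 + 9 = 14.
This cut is saturated, so no flow can exceed 14.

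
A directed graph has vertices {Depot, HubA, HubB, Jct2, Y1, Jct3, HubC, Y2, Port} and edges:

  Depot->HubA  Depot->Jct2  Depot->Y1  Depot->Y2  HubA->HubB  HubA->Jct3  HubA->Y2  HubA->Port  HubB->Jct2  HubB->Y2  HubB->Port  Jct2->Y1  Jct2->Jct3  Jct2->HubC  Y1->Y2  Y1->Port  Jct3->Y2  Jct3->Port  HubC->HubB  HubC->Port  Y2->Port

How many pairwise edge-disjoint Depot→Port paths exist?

4

Assign every edge capacity 1; by Menger, the answer equals the max flow.
Path Depot→HubA→Port (+1); total 1.
Path Depot→Y1→Port (+1); total 2.
Path Depot→Y2→Port (+1); total 3.
Path Depot→Jct2→Jct3→Port (+1); total 4.
No residual Depot→Port path; max flow = 4.
Certifying cut of size 4: {Depot→HubA, Depot→Jct2, Depot→Y1, Depot→Y2}.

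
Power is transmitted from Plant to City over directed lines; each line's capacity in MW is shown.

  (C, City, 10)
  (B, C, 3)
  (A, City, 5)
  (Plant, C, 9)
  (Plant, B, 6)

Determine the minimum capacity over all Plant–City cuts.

10

Augment Plant→C→City: bottleneck 9, flow now 9.
Augment Plant→B→C→City: bottleneck 1, flow now 10.
No augmenting path remains; maximum flow = 10.
By max-flow min-cut, the minimum cut capacity equals the max flow.
In the residual graph, reachable from Plant: {Plant, B, C}.
Min-cut edges: C→City (10); capacity 10 = 10.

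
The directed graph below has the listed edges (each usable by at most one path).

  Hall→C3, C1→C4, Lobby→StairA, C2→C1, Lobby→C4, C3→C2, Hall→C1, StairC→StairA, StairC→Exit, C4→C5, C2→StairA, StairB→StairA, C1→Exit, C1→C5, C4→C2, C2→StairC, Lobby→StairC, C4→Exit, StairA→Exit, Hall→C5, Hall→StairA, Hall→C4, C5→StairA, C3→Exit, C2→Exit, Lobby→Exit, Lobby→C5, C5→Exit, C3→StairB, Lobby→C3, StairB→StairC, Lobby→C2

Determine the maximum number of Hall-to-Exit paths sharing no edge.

5

Assign every edge capacity 1; by Menger, the answer equals the max flow.
Path Hall→C4→Exit (+1); total 1.
Path Hall→C3→Exit (+1); total 2.
Path Hall→StairA→Exit (+1); total 3.
Path Hall→C1→Exit (+1); total 4.
Path Hall→C5→Exit (+1); total 5.
No residual Hall→Exit path; max flow = 5.
Certifying cut of size 5: {Hall→C1, Hall→C3, Hall→C4, Hall→C5, Hall→StairA}.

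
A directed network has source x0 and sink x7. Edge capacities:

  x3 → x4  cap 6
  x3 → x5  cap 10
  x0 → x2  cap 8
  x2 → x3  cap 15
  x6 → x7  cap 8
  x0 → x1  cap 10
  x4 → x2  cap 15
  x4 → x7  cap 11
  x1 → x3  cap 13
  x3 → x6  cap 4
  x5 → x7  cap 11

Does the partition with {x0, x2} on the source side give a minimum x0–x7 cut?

No — its capacity is 25, but the minimum cut has capacity 18.

Given cut capacity: 10 + 15 = 25.
Augment x0→x1→x3→x4→x7: bottleneck 6, flow now 6.
Augment x0→x1→x3→x5→x7: bottleneck 4, flow now 10.
Augment x0→x2→x3→x5→x7: bottleneck 6, flow now 16.
Augment x0→x2→x3→x6→x7: bottleneck 2, flow now 18.
No augmenting path remains; maximum flow = 18.
In the residual graph, reachable from x0: {x0}.
Min-cut edges: x0→x1 (10), x0→x2 (8); capacity 10 + 8 = 18.
Cut capacity 25 exceeds the max flow 18, so it is not minimum.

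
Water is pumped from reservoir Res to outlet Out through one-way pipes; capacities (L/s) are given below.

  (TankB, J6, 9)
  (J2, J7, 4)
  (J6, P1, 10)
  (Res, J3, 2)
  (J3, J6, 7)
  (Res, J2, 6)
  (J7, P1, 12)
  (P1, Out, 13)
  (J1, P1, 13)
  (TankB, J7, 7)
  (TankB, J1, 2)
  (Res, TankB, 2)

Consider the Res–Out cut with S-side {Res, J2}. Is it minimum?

Given cut capacity: 2 + 2 + 4 = 8.
Augment Res→J2→J7→P1→Out: bottleneck 4, flow now 4.
Augment Res→TankB→J6→P1→Out: bottleneck 2, flow now 6.
Augment Res→J3→J6→P1→Out: bottleneck 2, flow now 8.
No augmenting path remains; maximum flow = 8.
Cut capacity 8 equals the max flow, so it is a minimum cut.

Yes — it is a minimum cut (capacity 8).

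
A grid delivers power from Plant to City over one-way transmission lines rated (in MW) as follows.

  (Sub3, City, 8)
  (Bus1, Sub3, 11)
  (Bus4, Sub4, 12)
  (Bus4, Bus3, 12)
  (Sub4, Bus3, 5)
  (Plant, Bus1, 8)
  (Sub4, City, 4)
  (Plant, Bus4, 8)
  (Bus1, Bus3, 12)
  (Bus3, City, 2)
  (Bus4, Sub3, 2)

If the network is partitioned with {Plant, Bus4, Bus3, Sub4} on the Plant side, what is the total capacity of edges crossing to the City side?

16

Edges leaving {Plant, Bus4, Bus3, Sub4}: Plant→Bus1 (8), Bus4→Sub3 (2), Bus3→City (2), Sub4→City (4).
Cut capacity = 8 + 2 + 2 + 4 = 16.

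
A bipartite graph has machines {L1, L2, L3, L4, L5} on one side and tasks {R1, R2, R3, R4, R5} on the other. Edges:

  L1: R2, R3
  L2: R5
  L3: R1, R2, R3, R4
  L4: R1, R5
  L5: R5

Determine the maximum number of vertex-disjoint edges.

Unit-capacity flow: source→left, listed edges, right→sink; max matching = max flow.
Augmenting path L1→R2 (+1); matched 1.
Augmenting path L2→R5 (+1); matched 2.
Augmenting path L3→R1 (+1); matched 3.
Augmenting path L4→R1→L3→R3 (+1); matched 4.
No augmenting path remains; maximum matching = 4.
König certificate: {L1, L3, L4, R5} is a vertex cover of size 4 (every listed pair touches it), so no matching can be larger.

4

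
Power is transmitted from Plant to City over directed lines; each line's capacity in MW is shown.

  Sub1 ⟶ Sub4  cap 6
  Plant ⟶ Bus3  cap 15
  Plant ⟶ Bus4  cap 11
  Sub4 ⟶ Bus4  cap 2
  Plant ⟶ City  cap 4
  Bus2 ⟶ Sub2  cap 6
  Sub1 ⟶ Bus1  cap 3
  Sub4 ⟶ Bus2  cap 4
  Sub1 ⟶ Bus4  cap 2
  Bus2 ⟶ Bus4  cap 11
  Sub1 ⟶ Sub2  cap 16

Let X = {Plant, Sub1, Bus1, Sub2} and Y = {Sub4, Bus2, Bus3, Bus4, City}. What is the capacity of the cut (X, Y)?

Edges leaving {Plant, Sub1, Bus1, Sub2}: Plant→Bus3 (15), Plant→Bus4 (11), Plant→City (4), Sub1→Sub4 (6), Sub1→Bus4 (2).
Cut capacity = 15 + 11 + 4 + 6 + 2 = 38.

38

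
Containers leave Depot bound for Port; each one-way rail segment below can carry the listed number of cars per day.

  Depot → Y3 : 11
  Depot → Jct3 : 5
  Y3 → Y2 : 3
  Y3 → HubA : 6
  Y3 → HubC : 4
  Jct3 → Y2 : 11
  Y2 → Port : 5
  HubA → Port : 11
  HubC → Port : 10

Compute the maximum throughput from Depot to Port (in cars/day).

15

Augment Depot→Y3→Y2→Port: bottleneck 3, flow now 3.
Augment Depot→Y3→HubA→Port: bottleneck 6, flow now 9.
Augment Depot→Y3→HubC→Port: bottleneck 2, flow now 11.
Augment Depot→Jct3→Y2→Port: bottleneck 2, flow now 13.
Augment Depot→Jct3→Y2→Y3→HubC→Port: bottleneck 2, flow now 15. (uses reverse residual edge)
No augmenting path remains; maximum flow = 15.
In the residual graph, reachable from Depot: {Depot, Y3, Jct3, Y2}.
Min-cut edges: Y3→HubA (6), Y3→HubC (4), Y2→Port (5); capacity 6 + 4 + 5 = 15.
This cut is saturated, so no flow can exceed 15.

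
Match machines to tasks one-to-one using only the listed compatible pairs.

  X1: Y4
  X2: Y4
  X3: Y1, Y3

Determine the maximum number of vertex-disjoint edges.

Unit-capacity flow: source→left, listed edges, right→sink; max matching = max flow.
Augmenting path X1→Y4 (+1); matched 1.
Augmenting path X3→Y1 (+1); matched 2.
No augmenting path remains; maximum matching = 2.
König certificate: {X3, Y4} is a vertex cover of size 2 (every listed pair touches it), so no matching can be larger.

2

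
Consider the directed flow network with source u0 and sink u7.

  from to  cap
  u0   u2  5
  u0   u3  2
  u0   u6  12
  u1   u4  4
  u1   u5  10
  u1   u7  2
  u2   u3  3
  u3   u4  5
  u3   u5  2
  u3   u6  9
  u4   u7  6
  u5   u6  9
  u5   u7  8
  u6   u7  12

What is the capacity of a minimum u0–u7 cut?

17

Augment u0→u6→u7: bottleneck 12, flow now 12.
Augment u0→u3→u4→u7: bottleneck 2, flow now 14.
Augment u0→u2→u3→u4→u7: bottleneck 3, flow now 17.
No augmenting path remains; maximum flow = 17.
By max-flow min-cut, the minimum cut capacity equals the max flow.
In the residual graph, reachable from u0: {u0, u2}.
Min-cut edges: u0→u3 (2), u0→u6 (12), u2→u3 (3); capacity 2 + 12 + 3 = 17.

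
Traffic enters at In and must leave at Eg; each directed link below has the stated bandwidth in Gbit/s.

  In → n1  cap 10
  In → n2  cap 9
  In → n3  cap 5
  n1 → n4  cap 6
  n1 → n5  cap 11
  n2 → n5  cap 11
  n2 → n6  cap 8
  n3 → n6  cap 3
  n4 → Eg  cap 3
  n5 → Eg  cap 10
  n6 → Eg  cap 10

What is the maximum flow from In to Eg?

22

Augment In→n1→n4→Eg: bottleneck 3, flow now 3.
Augment In→n1→n5→Eg: bottleneck 7, flow now 10.
Augment In→n2→n5→Eg: bottleneck 3, flow now 13.
Augment In→n2→n6→Eg: bottleneck 6, flow now 19.
Augment In→n3→n6→Eg: bottleneck 3, flow now 22.
No augmenting path remains; maximum flow = 22.
In the residual graph, reachable from In: {In, n3}.
Min-cut edges: In→n1 (10), In→n2 (9), n3→n6 (3); capacity 10 + 9 + 3 = 22.
This cut is saturated, so no flow can exceed 22.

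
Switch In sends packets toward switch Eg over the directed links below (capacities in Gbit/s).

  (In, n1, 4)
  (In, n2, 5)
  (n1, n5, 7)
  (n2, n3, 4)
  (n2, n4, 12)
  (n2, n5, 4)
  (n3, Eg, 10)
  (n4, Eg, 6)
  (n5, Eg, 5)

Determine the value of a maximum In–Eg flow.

9

Augment In→n1→n5→Eg: bottleneck 4, flow now 4.
Augment In→n2→n3→Eg: bottleneck 4, flow now 8.
Augment In→n2→n4→Eg: bottleneck 1, flow now 9.
No augmenting path remains; maximum flow = 9.
In the residual graph, reachable from In: {In}.
Min-cut edges: In→n1 (4), In→n2 (5); capacity 4 + 5 = 9.
This cut is saturated, so no flow can exceed 9.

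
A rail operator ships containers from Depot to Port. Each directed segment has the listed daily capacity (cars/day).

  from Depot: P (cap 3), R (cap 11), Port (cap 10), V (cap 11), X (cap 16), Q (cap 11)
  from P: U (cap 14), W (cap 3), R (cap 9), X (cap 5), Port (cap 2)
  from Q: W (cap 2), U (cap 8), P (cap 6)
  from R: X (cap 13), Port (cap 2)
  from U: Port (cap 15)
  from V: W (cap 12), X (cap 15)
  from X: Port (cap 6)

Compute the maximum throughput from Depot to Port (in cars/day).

32

Augment Depot→Port: bottleneck 10, flow now 10.
Augment Depot→P→Port: bottleneck 2, flow now 12.
Augment Depot→R→Port: bottleneck 2, flow now 14.
Augment Depot→X→Port: bottleneck 6, flow now 20.
Augment Depot→P→U→Port: bottleneck 1, flow now 21.
Augment Depot→Q→U→Port: bottleneck 8, flow now 29.
Augment Depot→Q→P→U→Port: bottleneck 3, flow now 32.
No augmenting path remains; maximum flow = 32.
In the residual graph, reachable from Depot: {Depot, R, V, W, X}.
Min-cut edges: Depot→P (3), Depot→Q (11), Depot→Port (10), R→Port (2), X→Port (6); capacity 3 + 11 + 10 + 2 + 6 = 32.
This cut is saturated, so no flow can exceed 32.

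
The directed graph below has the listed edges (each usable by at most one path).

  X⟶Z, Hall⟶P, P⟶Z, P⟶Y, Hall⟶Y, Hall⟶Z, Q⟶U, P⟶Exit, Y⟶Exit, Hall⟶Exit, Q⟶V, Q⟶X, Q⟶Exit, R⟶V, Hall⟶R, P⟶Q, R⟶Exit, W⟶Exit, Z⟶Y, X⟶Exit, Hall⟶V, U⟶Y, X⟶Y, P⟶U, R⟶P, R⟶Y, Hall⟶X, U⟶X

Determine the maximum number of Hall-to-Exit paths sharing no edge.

Assign every edge capacity 1; by Menger, the answer equals the max flow.
Path Hall→Exit (+1); total 1.
Path Hall→P→Exit (+1); total 2.
Path Hall→R→Exit (+1); total 3.
Path Hall→X→Exit (+1); total 4.
Path Hall→Y→Exit (+1); total 5.
No residual Hall→Exit path; max flow = 5.
Certifying cut of size 5: {Hall→Exit, Hall→P, Hall→R, Hall→X, Y→Exit}.

5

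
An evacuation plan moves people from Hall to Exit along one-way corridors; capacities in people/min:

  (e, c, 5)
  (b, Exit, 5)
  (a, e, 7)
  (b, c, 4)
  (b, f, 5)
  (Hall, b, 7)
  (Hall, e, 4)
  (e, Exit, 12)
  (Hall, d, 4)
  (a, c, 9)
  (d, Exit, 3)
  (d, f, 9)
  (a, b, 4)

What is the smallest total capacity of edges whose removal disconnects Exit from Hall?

Augment Hall→b→Exit: bottleneck 5, flow now 5.
Augment Hall→d→Exit: bottleneck 3, flow now 8.
Augment Hall→e→Exit: bottleneck 4, flow now 12.
No augmenting path remains; maximum flow = 12.
By max-flow min-cut, the minimum cut capacity equals the max flow.
In the residual graph, reachable from Hall: {Hall, b, c, d, f}.
Min-cut edges: Hall→e (4), b→Exit (5), d→Exit (3); capacity 4 + 5 + 3 = 12.

12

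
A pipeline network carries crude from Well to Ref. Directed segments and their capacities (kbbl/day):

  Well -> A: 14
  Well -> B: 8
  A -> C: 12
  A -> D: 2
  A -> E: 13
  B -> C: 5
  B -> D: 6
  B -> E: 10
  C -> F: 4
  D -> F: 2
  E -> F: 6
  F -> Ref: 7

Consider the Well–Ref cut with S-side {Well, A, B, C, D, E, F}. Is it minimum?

Given cut capacity: 7 = 7.
Augment Well→A→C→F→Ref: bottleneck 4, flow now 4.
Augment Well→A→D→F→Ref: bottleneck 2, flow now 6.
Augment Well→A→E→F→Ref: bottleneck 1, flow now 7.
No augmenting path remains; maximum flow = 7.
Cut capacity 7 equals the max flow, so it is a minimum cut.

Yes — it is a minimum cut (capacity 7).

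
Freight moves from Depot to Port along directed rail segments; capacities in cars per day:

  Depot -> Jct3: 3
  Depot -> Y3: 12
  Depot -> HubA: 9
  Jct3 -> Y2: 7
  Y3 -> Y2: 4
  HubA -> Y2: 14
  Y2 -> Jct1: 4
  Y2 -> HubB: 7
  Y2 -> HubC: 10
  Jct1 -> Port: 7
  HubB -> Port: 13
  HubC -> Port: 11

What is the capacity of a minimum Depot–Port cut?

Augment Depot→Jct3→Y2→Jct1→Port: bottleneck 3, flow now 3.
Augment Depot→Y3→Y2→Jct1→Port: bottleneck 1, flow now 4.
Augment Depot→Y3→Y2→HubB→Port: bottleneck 3, flow now 7.
Augment Depot→HubA→Y2→HubB→Port: bottleneck 4, flow now 11.
Augment Depot→HubA→Y2→HubC→Port: bottleneck 5, flow now 16.
No augmenting path remains; maximum flow = 16.
By max-flow min-cut, the minimum cut capacity equals the max flow.
In the residual graph, reachable from Depot: {Depot, Y3}.
Min-cut edges: Depot→Jct3 (3), Depot→HubA (9), Y3→Y2 (4); capacity 3 + 9 + 4 = 16.

16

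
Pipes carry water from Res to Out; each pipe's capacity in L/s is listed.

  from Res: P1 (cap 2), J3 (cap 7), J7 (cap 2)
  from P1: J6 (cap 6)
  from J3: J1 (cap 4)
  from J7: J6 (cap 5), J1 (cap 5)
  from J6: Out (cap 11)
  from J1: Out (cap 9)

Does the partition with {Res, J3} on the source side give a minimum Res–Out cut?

Yes — it is a minimum cut (capacity 8).

Given cut capacity: 2 + 2 + 4 = 8.
Augment Res→P1→J6→Out: bottleneck 2, flow now 2.
Augment Res→J3→J1→Out: bottleneck 4, flow now 6.
Augment Res→J7→J6→Out: bottleneck 2, flow now 8.
No augmenting path remains; maximum flow = 8.
Cut capacity 8 equals the max flow, so it is a minimum cut.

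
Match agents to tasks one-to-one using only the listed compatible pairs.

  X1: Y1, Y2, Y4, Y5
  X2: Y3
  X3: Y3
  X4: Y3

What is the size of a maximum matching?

Unit-capacity flow: source→left, listed edges, right→sink; max matching = max flow.
Augmenting path X1→Y1 (+1); matched 1.
Augmenting path X2→Y3 (+1); matched 2.
No augmenting path remains; maximum matching = 2.
König certificate: {X1, Y3} is a vertex cover of size 2 (every listed pair touches it), so no matching can be larger.

2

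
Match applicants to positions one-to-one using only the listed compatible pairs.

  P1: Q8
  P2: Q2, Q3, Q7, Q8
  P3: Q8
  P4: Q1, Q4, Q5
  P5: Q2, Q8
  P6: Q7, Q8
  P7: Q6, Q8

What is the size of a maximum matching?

6

Unit-capacity flow: source→left, listed edges, right→sink; max matching = max flow.
Augmenting path P1→Q8 (+1); matched 1.
Augmenting path P2→Q2 (+1); matched 2.
Augmenting path P4→Q1 (+1); matched 3.
Augmenting path P6→Q7 (+1); matched 4.
Augmenting path P7→Q6 (+1); matched 5.
Augmenting path P5→Q2→P2→Q3 (+1); matched 6.
No augmenting path remains; maximum matching = 6.
König certificate: {P2, P4, P5, P6, P7, Q8} is a vertex cover of size 6 (every listed pair touches it), so no matching can be larger.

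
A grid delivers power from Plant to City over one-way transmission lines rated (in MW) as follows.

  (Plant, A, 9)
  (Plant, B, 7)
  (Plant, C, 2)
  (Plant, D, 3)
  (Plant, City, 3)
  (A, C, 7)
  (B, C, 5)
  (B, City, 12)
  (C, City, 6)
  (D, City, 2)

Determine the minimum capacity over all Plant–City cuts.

Augment Plant→City: bottleneck 3, flow now 3.
Augment Plant→B→City: bottleneck 7, flow now 10.
Augment Plant→C→City: bottleneck 2, flow now 12.
Augment Plant→D→City: bottleneck 2, flow now 14.
Augment Plant→A→C→City: bottleneck 4, flow now 18.
No augmenting path remains; maximum flow = 18.
By max-flow min-cut, the minimum cut capacity equals the max flow.
In the residual graph, reachable from Plant: {Plant, A, C, D}.
Min-cut edges: Plant→B (7), Plant→City (3), C→City (6), D→City (2); capacity 7 + 3 + 6 + 2 = 18.

18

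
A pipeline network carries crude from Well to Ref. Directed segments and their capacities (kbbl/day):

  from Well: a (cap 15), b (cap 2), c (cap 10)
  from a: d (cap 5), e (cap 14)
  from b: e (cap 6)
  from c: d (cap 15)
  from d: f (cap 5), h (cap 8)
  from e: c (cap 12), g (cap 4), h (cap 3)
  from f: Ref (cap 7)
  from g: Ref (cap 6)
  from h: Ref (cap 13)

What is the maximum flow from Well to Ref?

20

Augment Well→a→d→f→Ref: bottleneck 5, flow now 5.
Augment Well→a→e→g→Ref: bottleneck 4, flow now 9.
Augment Well→a→e→h→Ref: bottleneck 3, flow now 12.
Augment Well→c→d→h→Ref: bottleneck 8, flow now 20.
No augmenting path remains; maximum flow = 20.
In the residual graph, reachable from Well: {Well, a, b, c, d, e}.
Min-cut edges: d→f (5), d→h (8), e→g (4), e→h (3); capacity 5 + 8 + 4 + 3 = 20.
This cut is saturated, so no flow can exceed 20.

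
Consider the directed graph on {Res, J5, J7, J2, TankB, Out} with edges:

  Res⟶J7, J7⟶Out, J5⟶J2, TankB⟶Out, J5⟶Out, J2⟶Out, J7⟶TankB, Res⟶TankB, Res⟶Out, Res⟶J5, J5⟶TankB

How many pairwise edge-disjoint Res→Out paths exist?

Assign every edge capacity 1; by Menger, the answer equals the max flow.
Path Res→Out (+1); total 1.
Path Res→J5→Out (+1); total 2.
Path Res→J7→Out (+1); total 3.
Path Res→TankB→Out (+1); total 4.
No residual Res→Out path; max flow = 4.
Certifying cut of size 4: {Res→J5, Res→J7, Res→Out, Res→TankB}.

4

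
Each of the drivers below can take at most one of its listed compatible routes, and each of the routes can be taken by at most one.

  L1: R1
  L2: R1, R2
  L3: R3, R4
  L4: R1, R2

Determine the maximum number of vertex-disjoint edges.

3

Unit-capacity flow: source→left, listed edges, right→sink; max matching = max flow.
Augmenting path L1→R1 (+1); matched 1.
Augmenting path L2→R2 (+1); matched 2.
Augmenting path L3→R3 (+1); matched 3.
No augmenting path remains; maximum matching = 3.
König certificate: {L3, R1, R2} is a vertex cover of size 3 (every listed pair touches it), so no matching can be larger.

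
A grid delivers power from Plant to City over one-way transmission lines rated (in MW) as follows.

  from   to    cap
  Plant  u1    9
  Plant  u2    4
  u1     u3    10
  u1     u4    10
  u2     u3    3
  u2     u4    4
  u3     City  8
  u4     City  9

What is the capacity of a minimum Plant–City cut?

13

Augment Plant→u1→u3→City: bottleneck 8, flow now 8.
Augment Plant→u1→u4→City: bottleneck 1, flow now 9.
Augment Plant→u2→u4→City: bottleneck 4, flow now 13.
No augmenting path remains; maximum flow = 13.
By max-flow min-cut, the minimum cut capacity equals the max flow.
In the residual graph, reachable from Plant: {Plant}.
Min-cut edges: Plant→u1 (9), Plant→u2 (4); capacity 9 + 4 = 13.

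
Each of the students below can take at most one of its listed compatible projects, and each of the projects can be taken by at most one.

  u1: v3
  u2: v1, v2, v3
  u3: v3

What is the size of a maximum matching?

2

Unit-capacity flow: source→left, listed edges, right→sink; max matching = max flow.
Augmenting path u1→v3 (+1); matched 1.
Augmenting path u2→v1 (+1); matched 2.
No augmenting path remains; maximum matching = 2.
König certificate: {u2, v3} is a vertex cover of size 2 (every listed pair touches it), so no matching can be larger.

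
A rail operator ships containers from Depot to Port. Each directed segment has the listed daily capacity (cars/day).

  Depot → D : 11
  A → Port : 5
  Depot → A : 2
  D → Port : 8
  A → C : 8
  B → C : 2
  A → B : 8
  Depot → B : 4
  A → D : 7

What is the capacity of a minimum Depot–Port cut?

Augment Depot→A→Port: bottleneck 2, flow now 2.
Augment Depot→D→Port: bottleneck 8, flow now 10.
No augmenting path remains; maximum flow = 10.
By max-flow min-cut, the minimum cut capacity equals the max flow.
In the residual graph, reachable from Depot: {Depot, B, C, D}.
Min-cut edges: Depot→A (2), D→Port (8); capacity 2 + 8 = 10.

10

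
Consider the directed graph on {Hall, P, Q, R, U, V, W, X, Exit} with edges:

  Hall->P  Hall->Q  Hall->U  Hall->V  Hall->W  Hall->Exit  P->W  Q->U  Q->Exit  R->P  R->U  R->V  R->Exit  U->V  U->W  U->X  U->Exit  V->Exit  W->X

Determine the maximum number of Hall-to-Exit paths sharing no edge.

Assign every edge capacity 1; by Menger, the answer equals the max flow.
Path Hall→Exit (+1); total 1.
Path Hall→Q→Exit (+1); total 2.
Path Hall→U→Exit (+1); total 3.
Path Hall→V→Exit (+1); total 4.
No residual Hall→Exit path; max flow = 4.
Certifying cut of size 4: {Hall→Exit, Hall→Q, Hall→U, Hall→V}.

4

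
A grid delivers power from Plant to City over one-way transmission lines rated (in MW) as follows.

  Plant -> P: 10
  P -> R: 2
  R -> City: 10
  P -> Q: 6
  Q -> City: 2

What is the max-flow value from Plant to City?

4

Augment Plant→P→Q→City: bottleneck 2, flow now 2.
Augment Plant→P→R→City: bottleneck 2, flow now 4.
No augmenting path remains; maximum flow = 4.
In the residual graph, reachable from Plant: {Plant, P, Q}.
Min-cut edges: P→R (2), Q→City (2); capacity 2 + 2 = 4.
This cut is saturated, so no flow can exceed 4.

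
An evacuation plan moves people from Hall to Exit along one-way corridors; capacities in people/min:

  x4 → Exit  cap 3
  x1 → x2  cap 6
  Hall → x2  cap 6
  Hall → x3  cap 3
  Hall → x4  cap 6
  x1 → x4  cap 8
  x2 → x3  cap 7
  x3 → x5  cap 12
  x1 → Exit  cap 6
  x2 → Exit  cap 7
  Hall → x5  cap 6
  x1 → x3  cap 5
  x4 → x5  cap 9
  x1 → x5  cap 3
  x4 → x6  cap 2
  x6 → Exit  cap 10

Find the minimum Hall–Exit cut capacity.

Augment Hall→x2→Exit: bottleneck 6, flow now 6.
Augment Hall→x4→Exit: bottleneck 3, flow now 9.
Augment Hall→x4→x6→Exit: bottleneck 2, flow now 11.
No augmenting path remains; maximum flow = 11.
By max-flow min-cut, the minimum cut capacity equals the max flow.
In the residual graph, reachable from Hall: {Hall, x3, x4, x5}.
Min-cut edges: Hall→x2 (6), x4→x6 (2), x4→Exit (3); capacity 6 + 2 + 3 = 11.

11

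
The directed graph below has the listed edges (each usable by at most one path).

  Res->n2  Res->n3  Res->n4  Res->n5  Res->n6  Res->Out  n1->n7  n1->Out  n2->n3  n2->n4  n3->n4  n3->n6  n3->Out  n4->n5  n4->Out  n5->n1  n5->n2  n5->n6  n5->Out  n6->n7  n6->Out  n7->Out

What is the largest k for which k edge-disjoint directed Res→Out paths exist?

6

Assign every edge capacity 1; by Menger, the answer equals the max flow.
Path Res→Out (+1); total 1.
Path Res→n3→Out (+1); total 2.
Path Res→n4→Out (+1); total 3.
Path Res→n5→Out (+1); total 4.
Path Res→n6→Out (+1); total 5.
Path Res→n2→n3→n6→n7→Out (+1); total 6.
No residual Res→Out path; max flow = 6.
Certifying cut of size 6: {Res→Out, Res→n2, Res→n3, Res→n4, Res→n5, Res→n6}.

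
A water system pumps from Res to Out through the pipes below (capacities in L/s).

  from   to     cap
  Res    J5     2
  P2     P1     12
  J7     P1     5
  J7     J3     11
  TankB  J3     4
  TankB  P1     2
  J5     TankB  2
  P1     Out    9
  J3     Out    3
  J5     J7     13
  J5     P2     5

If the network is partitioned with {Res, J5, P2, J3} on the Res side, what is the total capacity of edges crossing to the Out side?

Edges leaving {Res, J5, P2, J3}: J5→J7 (13), J5→TankB (2), P2→P1 (12), J3→Out (3).
Cut capacity = 13 + 2 + 12 + 3 = 30.

30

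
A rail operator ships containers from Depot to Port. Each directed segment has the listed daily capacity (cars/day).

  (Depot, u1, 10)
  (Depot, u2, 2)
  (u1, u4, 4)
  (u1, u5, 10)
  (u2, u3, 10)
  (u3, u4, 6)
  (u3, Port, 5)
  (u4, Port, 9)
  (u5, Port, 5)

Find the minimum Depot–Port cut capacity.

Augment Depot→u1→u4→Port: bottleneck 4, flow now 4.
Augment Depot→u1→u5→Port: bottleneck 5, flow now 9.
Augment Depot→u2→u3→Port: bottleneck 2, flow now 11.
No augmenting path remains; maximum flow = 11.
By max-flow min-cut, the minimum cut capacity equals the max flow.
In the residual graph, reachable from Depot: {Depot, u1, u5}.
Min-cut edges: Depot→u2 (2), u1→u4 (4), u5→Port (5); capacity 2 + 4 + 5 = 11.

11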